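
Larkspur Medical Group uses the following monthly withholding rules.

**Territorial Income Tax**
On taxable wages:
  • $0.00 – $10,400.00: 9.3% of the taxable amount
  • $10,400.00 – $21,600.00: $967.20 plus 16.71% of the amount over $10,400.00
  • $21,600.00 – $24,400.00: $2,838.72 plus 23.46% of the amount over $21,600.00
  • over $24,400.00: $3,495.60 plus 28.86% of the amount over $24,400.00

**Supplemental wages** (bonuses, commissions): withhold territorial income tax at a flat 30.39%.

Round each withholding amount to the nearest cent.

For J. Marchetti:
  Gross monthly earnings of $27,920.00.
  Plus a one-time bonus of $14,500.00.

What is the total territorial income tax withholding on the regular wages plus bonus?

$8,918.02

Territorial Income Tax: taxable = $27,920.00
  $3,495.60 + 28.86% × ($27,920.00 − $24,400.00) = $3,495.60 + 28.86% × $3,520.00 = $4,511.47
Supplemental (30.39% flat on bonus): 30.39% × $14,500.00 = $4,406.55
Total territorial income tax: $4,511.47 + $4,406.55 = $8,918.02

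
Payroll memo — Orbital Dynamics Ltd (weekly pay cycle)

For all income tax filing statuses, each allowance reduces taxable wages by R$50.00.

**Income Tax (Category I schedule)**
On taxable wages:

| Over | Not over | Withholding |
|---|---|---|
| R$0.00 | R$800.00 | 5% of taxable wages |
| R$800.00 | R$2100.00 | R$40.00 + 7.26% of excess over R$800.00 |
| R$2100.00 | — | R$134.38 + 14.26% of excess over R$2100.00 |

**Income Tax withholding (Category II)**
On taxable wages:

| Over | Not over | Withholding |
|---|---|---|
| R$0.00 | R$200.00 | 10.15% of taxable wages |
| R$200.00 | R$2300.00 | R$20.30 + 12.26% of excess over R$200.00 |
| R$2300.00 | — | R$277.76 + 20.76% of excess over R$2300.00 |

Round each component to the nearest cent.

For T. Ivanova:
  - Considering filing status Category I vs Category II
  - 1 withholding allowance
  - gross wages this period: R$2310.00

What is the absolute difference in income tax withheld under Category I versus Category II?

R$115.66

Income Tax (Category I): taxable = R$2310.00 − 1×R$50.00 = R$2260.00
  R$134.38 + 14.26% × (R$2260.00 − R$2100.00) = R$134.38 + 14.26% × R$160.00 = R$157.20
Income Tax (Category II): taxable = R$2310.00 − 1×R$50.00 = R$2260.00
  R$20.30 + 12.26% × (R$2260.00 − R$200.00) = R$20.30 + 12.26% × R$2060.00 = R$272.86
Difference: |R$157.20 − R$272.86| = R$115.66 (higher under Category II)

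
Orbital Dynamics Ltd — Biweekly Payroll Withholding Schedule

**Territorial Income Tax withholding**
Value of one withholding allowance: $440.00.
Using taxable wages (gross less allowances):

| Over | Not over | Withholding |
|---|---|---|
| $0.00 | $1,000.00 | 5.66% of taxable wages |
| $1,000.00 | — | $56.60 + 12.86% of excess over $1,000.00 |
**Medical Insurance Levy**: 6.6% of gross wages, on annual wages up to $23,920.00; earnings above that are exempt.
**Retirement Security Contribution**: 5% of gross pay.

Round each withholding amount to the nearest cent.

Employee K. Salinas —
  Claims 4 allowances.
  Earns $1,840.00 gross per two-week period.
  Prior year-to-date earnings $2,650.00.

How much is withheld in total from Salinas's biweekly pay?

Territorial Income Tax: taxable = $1,840.00 − 4×$440.00 = $80.00
  5.66% × $80.00 = $4.53
Medical Insurance Levy: 6.6% × $1,840.00 = $121.44
Retirement Security Contribution: 5% × $1,840.00 = $92.00
Total: $4.53 + $121.44 + $92.00 = $217.97

$217.97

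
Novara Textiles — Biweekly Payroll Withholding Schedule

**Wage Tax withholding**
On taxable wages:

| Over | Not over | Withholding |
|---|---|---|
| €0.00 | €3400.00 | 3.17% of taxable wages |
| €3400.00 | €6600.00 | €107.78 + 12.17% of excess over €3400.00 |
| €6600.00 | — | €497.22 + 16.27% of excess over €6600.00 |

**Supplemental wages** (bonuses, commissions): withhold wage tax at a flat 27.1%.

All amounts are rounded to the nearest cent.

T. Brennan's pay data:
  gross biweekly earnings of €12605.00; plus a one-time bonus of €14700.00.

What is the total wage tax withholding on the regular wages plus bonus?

€5457.93

Wage Tax: taxable = €12605.00
  €497.22 + 16.27% × (€12605.00 − €6600.00) = €497.22 + 16.27% × €6005.00 = €1474.23
Supplemental (27.1% flat on bonus): 27.1% × €14700.00 = €3983.70
Total wage tax: €1474.23 + €3983.70 = €5457.93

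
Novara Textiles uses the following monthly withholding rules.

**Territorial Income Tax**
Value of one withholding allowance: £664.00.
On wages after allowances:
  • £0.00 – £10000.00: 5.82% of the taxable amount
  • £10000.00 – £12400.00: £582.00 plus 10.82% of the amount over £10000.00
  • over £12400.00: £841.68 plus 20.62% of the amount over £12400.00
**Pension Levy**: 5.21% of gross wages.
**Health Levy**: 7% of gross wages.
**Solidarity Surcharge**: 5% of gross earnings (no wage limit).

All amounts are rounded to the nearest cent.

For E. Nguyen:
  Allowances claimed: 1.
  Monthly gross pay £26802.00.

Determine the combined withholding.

£8287.08

Territorial Income Tax: taxable = £26802.00 − 1×£664.00 = £26138.00
  £841.68 + 20.62% × (£26138.00 − £12400.00) = £841.68 + 20.62% × £13738.00 = £3674.46
Pension Levy: 5.21% × £26802.00 = £1396.38
Health Levy: 7% × £26802.00 = £1876.14
Solidarity Surcharge: 5% × £26802.00 = £1340.10
Total: £3674.46 + £1396.38 + £1876.14 + £1340.10 = £8287.08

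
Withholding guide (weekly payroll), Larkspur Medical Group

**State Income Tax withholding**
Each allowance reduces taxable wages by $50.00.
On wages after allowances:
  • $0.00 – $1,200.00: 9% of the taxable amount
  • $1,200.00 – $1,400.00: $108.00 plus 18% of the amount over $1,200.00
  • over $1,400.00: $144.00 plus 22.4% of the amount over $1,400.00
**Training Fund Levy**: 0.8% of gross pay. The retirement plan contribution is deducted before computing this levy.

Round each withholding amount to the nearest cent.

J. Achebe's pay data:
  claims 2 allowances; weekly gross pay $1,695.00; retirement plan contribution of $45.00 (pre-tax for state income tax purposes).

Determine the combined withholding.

$190.80

State Income Tax: taxable = $1,695.00 − $45.00 − 2×$50.00 = $1,550.00
  $144.00 + 22.4% × ($1,550.00 − $1,400.00) = $144.00 + 22.4% × $150.00 = $177.60
Training Fund Levy: 0.8% × $1,650.00 = $13.20
Total: $177.60 + $13.20 = $190.80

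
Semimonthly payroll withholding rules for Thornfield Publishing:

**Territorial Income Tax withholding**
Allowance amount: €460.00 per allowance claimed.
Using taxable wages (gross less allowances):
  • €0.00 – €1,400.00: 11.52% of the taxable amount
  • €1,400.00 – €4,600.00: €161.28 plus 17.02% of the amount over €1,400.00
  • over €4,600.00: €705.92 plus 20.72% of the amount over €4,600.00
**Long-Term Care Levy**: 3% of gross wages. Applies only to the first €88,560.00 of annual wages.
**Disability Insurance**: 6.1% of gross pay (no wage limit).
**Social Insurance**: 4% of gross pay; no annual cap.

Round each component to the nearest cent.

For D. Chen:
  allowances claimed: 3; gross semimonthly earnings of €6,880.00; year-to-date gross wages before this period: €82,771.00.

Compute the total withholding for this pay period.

€1,760.95

Territorial Income Tax: taxable = €6,880.00 − 3×€460.00 = €5,500.00
  €705.92 + 20.72% × (€5,500.00 − €4,600.00) = €705.92 + 20.72% × €900.00 = €892.40
Long-Term Care Levy: cap €88,560.00 − YTD €82,771.00 = €5,789.00 subject; 3% × €5,789.00 = €173.67
Disability Insurance: 6.1% × €6,880.00 = €419.68
Social Insurance: 4% × €6,880.00 = €275.20
Total: €892.40 + €173.67 + €419.68 + €275.20 = €1,760.95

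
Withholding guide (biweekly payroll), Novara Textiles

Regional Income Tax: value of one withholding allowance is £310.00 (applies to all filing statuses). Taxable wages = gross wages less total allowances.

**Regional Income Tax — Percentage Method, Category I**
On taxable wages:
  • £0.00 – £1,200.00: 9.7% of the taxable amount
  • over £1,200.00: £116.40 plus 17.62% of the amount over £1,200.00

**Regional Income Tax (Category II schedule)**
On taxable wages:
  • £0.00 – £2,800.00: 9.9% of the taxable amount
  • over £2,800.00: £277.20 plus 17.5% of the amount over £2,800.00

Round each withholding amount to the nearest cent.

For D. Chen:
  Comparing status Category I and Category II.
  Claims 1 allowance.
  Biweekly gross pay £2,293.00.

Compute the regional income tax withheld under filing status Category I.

£254.36

Regional Income Tax (Category I): taxable = £2,293.00 − 1×£310.00 = £1,983.00
  £116.40 + 17.62% × (£1,983.00 − £1,200.00) = £116.40 + 17.62% × £783.00 = £254.36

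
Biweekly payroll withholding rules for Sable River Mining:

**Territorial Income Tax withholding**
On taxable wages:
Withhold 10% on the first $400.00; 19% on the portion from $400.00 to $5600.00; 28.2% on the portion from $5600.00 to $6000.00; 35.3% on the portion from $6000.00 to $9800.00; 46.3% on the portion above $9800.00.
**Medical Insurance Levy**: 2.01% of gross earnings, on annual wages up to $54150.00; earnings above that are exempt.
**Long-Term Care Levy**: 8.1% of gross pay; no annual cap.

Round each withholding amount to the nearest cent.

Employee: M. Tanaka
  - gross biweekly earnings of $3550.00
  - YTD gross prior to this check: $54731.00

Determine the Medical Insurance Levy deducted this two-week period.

$0.00

Medical Insurance Levy: YTD $54731.00 ≥ cap $54150.00 → $0.00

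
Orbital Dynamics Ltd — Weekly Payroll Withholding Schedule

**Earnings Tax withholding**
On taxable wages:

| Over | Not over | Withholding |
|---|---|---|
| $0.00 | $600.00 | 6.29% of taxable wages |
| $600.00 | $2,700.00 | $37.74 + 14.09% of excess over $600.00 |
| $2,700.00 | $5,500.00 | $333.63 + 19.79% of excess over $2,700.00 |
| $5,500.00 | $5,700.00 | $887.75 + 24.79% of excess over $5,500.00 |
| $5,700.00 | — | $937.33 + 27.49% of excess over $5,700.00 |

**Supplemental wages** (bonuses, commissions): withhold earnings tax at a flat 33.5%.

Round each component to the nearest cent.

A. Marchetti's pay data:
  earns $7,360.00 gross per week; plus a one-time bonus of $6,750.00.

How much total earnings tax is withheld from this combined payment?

$3,654.91

Earnings Tax: taxable = $7,360.00
  $937.33 + 27.49% × ($7,360.00 − $5,700.00) = $937.33 + 27.49% × $1,660.00 = $1,393.66
Supplemental (33.5% flat on bonus): 33.5% × $6,750.00 = $2,261.25
Total earnings tax: $1,393.66 + $2,261.25 = $3,654.91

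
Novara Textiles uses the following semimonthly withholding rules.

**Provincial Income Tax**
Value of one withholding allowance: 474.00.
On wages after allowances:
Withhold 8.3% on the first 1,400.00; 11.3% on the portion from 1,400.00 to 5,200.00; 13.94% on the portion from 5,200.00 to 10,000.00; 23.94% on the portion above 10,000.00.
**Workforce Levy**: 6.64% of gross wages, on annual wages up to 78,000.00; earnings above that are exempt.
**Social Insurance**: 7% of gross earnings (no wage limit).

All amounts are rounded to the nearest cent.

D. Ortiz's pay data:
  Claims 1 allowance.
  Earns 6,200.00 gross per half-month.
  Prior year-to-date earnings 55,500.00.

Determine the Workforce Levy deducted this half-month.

Workforce Levy: 6.64% × 6,200.00 = 411.68

411.68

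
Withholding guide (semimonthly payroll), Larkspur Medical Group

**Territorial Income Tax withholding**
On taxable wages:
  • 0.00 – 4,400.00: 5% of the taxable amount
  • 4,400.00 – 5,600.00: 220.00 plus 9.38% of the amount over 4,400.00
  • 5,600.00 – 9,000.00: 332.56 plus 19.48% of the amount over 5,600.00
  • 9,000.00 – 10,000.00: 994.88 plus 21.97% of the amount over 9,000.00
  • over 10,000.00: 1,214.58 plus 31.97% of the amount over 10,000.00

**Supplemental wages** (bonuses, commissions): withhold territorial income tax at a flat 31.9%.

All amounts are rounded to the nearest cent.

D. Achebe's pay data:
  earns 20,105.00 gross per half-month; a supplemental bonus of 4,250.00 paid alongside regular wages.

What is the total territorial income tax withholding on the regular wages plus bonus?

5,800.90

Territorial Income Tax: taxable = 20,105.00
  1,214.58 + 31.97% × (20,105.00 − 10,000.00) = 1,214.58 + 31.97% × 10,105.00 = 4,445.15
Supplemental (31.9% flat on bonus): 31.9% × 4,250.00 = 1,355.75
Total territorial income tax: 4,445.15 + 1,355.75 = 5,800.90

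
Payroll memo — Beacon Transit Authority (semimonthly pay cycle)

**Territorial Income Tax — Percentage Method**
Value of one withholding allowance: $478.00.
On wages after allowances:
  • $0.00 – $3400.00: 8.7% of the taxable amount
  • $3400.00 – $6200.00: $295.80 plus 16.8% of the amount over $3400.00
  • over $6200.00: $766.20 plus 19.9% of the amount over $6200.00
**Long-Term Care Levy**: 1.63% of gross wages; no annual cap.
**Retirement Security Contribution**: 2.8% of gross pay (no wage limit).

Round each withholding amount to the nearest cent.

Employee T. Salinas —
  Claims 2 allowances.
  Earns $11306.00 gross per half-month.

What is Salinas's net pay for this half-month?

Territorial Income Tax: taxable = $11306.00 − 2×$478.00 = $10350.00
  $766.20 + 19.9% × ($10350.00 − $6200.00) = $766.20 + 19.9% × $4150.00 = $1592.05
Long-Term Care Levy: 1.63% × $11306.00 = $184.29
Retirement Security Contribution: 2.8% × $11306.00 = $316.57
Total withheld: $1592.05 + $184.29 + $316.57 = $2092.91
Net pay: $11306.00 − $2092.91 = $9213.09

$9213.09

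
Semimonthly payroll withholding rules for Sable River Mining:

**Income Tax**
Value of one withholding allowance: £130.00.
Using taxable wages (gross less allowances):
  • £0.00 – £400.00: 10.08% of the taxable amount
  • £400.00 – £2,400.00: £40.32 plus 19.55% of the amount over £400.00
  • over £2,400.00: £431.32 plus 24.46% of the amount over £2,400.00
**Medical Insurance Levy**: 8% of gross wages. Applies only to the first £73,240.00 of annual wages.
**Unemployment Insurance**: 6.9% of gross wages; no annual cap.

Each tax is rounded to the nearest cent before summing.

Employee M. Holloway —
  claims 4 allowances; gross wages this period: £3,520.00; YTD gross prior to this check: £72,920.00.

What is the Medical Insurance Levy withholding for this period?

Medical Insurance Levy: cap £73,240.00 − YTD £72,920.00 = £320.00 subject; 8% × £320.00 = £25.60

£25.60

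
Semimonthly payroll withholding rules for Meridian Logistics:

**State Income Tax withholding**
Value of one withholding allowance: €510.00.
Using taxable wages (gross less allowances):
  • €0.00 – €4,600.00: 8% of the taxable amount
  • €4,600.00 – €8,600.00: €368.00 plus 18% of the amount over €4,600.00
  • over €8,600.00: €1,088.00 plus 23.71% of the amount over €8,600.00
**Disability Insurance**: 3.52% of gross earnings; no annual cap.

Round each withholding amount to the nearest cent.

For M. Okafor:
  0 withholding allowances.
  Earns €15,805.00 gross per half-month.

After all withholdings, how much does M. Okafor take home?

€12,452.35

State Income Tax: taxable = €15,805.00
  €1,088.00 + 23.71% × (€15,805.00 − €8,600.00) = €1,088.00 + 23.71% × €7,205.00 = €2,796.31
Disability Insurance: 3.52% × €15,805.00 = €556.34
Total withheld: €2,796.31 + €556.34 = €3,352.65
Net pay: €15,805.00 − €3,352.65 = €12,452.35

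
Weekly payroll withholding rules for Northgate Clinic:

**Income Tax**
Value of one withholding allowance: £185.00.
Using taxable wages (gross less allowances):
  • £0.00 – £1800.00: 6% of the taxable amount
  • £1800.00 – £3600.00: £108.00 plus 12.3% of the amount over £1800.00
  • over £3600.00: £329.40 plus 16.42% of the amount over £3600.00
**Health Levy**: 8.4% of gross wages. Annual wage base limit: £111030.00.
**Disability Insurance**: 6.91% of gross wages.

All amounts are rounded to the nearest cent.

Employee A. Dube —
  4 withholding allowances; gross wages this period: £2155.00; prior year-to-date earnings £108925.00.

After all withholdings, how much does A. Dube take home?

£1744.37

Income Tax: taxable = £2155.00 − 4×£185.00 = £1415.00
  6% × £1415.00 = £84.90
Health Levy: cap £111030.00 − YTD £108925.00 = £2105.00 subject; 8.4% × £2105.00 = £176.82
Disability Insurance: 6.91% × £2155.00 = £148.91
Total withheld: £84.90 + £176.82 + £148.91 = £410.63
Net pay: £2155.00 − £410.63 = £1744.37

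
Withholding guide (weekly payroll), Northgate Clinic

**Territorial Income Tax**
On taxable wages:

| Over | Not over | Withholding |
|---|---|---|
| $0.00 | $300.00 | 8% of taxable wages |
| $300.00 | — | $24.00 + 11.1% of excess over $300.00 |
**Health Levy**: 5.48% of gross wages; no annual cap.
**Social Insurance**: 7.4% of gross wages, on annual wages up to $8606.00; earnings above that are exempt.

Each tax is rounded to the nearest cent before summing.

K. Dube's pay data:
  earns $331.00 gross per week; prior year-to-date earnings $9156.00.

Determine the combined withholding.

Territorial Income Tax: taxable = $331.00
  $24.00 + 11.1% × ($331.00 − $300.00) = $24.00 + 11.1% × $31.00 = $27.44
Health Levy: 5.48% × $331.00 = $18.14
Social Insurance: YTD $9156.00 ≥ cap $8606.00 → $0.00
Total: $27.44 + $18.14 + $0.00 = $45.58

$45.58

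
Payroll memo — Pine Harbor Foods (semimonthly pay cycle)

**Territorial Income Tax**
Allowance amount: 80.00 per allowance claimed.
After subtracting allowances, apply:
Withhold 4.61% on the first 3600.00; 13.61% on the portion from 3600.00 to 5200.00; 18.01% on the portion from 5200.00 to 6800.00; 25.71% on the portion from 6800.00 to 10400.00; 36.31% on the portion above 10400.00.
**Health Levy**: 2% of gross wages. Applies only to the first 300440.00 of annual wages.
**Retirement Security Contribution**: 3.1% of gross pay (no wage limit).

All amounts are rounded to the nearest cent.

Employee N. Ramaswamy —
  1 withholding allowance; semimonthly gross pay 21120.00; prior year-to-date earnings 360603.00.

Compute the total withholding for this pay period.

6115.54

Territorial Income Tax: taxable = 21120.00 − 1×80.00 = 21040.00
  1597.44 + 36.31% × (21040.00 − 10400.00) = 1597.44 + 36.31% × 10640.00 = 5460.82
Health Levy: YTD 360603.00 ≥ cap 300440.00 → 0.00
Retirement Security Contribution: 3.1% × 21120.00 = 654.72
Total: 5460.82 + 0.00 + 654.72 = 6115.54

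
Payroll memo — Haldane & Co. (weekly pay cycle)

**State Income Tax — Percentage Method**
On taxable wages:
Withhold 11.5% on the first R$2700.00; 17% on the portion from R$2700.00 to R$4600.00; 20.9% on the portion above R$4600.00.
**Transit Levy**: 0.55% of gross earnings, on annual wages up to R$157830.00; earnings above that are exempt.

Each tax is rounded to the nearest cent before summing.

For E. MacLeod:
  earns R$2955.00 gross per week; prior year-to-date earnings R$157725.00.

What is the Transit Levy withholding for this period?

Transit Levy: cap R$157830.00 − YTD R$157725.00 = R$105.00 subject; 0.55% × R$105.00 = R$0.58

R$0.58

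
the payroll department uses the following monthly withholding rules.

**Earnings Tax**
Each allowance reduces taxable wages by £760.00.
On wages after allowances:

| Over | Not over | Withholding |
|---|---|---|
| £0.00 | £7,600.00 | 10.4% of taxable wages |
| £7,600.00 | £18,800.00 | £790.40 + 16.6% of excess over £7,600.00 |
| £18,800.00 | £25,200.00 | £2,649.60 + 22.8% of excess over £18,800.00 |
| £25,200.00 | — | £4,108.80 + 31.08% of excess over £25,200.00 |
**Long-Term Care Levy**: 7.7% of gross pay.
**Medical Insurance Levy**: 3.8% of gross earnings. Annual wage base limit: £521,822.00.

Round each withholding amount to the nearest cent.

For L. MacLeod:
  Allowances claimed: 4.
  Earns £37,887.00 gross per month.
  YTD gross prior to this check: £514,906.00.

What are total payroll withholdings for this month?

Earnings Tax: taxable = £37,887.00 − 4×£760.00 = £34,847.00
  £4,108.80 + 31.08% × (£34,847.00 − £25,200.00) = £4,108.80 + 31.08% × £9,647.00 = £7,107.09
Long-Term Care Levy: 7.7% × £37,887.00 = £2,917.30
Medical Insurance Levy: cap £521,822.00 − YTD £514,906.00 = £6,916.00 subject; 3.8% × £6,916.00 = £262.81
Total: £7,107.09 + £2,917.30 + £262.81 = £10,287.20

£10,287.20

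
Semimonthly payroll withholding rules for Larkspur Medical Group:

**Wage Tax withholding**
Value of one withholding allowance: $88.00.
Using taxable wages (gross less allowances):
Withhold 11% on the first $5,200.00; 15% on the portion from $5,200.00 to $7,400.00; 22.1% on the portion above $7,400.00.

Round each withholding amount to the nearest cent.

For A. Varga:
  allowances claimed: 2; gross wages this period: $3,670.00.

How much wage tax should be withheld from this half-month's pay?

$384.34

Wage Tax: taxable = $3,670.00 − 2×$88.00 = $3,494.00
  11% × $3,494.00 = $384.34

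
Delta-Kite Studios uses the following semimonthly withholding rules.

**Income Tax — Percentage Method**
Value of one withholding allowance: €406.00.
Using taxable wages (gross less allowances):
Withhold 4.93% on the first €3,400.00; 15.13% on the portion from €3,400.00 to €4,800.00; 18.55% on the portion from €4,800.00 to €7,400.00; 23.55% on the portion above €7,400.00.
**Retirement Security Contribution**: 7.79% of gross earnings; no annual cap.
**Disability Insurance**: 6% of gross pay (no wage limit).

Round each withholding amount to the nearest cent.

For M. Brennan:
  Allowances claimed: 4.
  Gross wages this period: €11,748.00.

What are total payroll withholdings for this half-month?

€3,123.29

Income Tax: taxable = €11,748.00 − 4×€406.00 = €10,124.00
  €861.74 + 23.55% × (€10,124.00 − €7,400.00) = €861.74 + 23.55% × €2,724.00 = €1,503.24
Retirement Security Contribution: 7.79% × €11,748.00 = €915.17
Disability Insurance: 6% × €11,748.00 = €704.88
Total: €1,503.24 + €915.17 + €704.88 = €3,123.29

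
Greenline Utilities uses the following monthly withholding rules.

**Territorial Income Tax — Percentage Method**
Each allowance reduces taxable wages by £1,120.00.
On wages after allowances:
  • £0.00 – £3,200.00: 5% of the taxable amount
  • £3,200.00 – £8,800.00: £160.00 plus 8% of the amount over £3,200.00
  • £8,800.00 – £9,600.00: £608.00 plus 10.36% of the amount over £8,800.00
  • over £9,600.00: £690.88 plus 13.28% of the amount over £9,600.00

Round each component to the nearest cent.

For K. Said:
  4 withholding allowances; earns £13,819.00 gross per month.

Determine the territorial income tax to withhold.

Territorial Income Tax: taxable = £13,819.00 − 4×£1,120.00 = £9,339.00
  £608.00 + 10.36% × (£9,339.00 − £8,800.00) = £608.00 + 10.36% × £539.00 = £663.84

£663.84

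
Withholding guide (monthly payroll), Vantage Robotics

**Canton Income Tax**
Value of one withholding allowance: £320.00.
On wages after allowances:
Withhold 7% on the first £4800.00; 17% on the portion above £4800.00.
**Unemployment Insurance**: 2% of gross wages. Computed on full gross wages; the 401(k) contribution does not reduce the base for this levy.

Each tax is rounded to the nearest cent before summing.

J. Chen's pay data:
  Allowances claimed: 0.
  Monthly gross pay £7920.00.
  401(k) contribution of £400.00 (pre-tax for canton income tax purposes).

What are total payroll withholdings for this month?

£956.80

Canton Income Tax: taxable = £7920.00 − £400.00 = £7520.00
  £336.00 + 17% × (£7520.00 − £4800.00) = £336.00 + 17% × £2720.00 = £798.40
Unemployment Insurance: 2% × £7920.00 = £158.40
Total: £798.40 + £158.40 = £956.80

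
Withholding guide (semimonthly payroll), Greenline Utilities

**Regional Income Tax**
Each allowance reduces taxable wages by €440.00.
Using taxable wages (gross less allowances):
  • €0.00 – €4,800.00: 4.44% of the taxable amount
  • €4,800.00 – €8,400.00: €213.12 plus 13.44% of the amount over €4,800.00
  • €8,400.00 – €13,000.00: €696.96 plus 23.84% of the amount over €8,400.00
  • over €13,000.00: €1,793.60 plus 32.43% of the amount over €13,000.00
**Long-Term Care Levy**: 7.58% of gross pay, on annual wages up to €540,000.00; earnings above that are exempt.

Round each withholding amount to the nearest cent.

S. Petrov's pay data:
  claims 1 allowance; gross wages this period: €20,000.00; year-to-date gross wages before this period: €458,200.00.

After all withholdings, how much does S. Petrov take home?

Regional Income Tax: taxable = €20,000.00 − 1×€440.00 = €19,560.00
  €1,793.60 + 32.43% × (€19,560.00 − €13,000.00) = €1,793.60 + 32.43% × €6,560.00 = €3,921.01
Long-Term Care Levy: 7.58% × €20,000.00 = €1,516.00
Total withheld: €3,921.01 + €1,516.00 = €5,437.01
Net pay: €20,000.00 − €5,437.01 = €14,562.99

€14,562.99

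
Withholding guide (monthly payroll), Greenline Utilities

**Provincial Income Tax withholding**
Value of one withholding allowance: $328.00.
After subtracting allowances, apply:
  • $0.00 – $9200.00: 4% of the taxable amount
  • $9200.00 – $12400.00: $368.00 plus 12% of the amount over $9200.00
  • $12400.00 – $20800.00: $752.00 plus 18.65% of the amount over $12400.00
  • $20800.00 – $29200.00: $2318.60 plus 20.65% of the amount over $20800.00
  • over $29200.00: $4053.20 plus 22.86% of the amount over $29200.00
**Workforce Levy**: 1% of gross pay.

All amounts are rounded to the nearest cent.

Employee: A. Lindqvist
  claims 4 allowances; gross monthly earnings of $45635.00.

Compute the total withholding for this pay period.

Provincial Income Tax: taxable = $45635.00 − 4×$328.00 = $44323.00
  $4053.20 + 22.86% × ($44323.00 − $29200.00) = $4053.20 + 22.86% × $15123.00 = $7510.32
Workforce Levy: 1% × $45635.00 = $456.35
Total: $7510.32 + $456.35 = $7966.67

$7966.67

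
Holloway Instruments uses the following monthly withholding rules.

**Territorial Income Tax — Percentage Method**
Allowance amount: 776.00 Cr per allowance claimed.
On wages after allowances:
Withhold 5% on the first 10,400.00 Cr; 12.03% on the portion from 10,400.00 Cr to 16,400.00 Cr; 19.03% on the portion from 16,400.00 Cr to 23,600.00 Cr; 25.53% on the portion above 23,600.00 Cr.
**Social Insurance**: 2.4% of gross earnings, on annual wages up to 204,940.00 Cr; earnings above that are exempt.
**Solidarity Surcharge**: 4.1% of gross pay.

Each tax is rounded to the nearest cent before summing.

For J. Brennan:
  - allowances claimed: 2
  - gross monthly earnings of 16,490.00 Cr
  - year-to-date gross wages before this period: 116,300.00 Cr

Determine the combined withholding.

Territorial Income Tax: taxable = 16,490.00 Cr − 2×776.00 Cr = 14,938.00 Cr
  520.00 Cr + 12.03% × (14,938.00 Cr − 10,400.00 Cr) = 520.00 Cr + 12.03% × 4,538.00 Cr = 1,065.92 Cr
Social Insurance: 2.4% × 16,490.00 Cr = 395.76 Cr
Solidarity Surcharge: 4.1% × 16,490.00 Cr = 676.09 Cr
Total: 1,065.92 Cr + 395.76 Cr + 676.09 Cr = 2,137.77 Cr

2,137.77 Cr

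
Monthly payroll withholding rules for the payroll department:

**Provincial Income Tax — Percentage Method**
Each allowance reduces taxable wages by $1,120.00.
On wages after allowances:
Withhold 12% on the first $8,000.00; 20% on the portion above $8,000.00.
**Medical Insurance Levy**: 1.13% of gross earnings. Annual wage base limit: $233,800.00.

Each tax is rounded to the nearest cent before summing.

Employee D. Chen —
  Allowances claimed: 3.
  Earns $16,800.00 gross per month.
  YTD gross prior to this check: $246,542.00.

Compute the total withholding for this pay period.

$2,048.00

Provincial Income Tax: taxable = $16,800.00 − 3×$1,120.00 = $13,440.00
  $960.00 + 20% × ($13,440.00 − $8,000.00) = $960.00 + 20% × $5,440.00 = $2,048.00
Medical Insurance Levy: YTD $246,542.00 ≥ cap $233,800.00 → $0.00
Total: $2,048.00 + $0.00 = $2,048.00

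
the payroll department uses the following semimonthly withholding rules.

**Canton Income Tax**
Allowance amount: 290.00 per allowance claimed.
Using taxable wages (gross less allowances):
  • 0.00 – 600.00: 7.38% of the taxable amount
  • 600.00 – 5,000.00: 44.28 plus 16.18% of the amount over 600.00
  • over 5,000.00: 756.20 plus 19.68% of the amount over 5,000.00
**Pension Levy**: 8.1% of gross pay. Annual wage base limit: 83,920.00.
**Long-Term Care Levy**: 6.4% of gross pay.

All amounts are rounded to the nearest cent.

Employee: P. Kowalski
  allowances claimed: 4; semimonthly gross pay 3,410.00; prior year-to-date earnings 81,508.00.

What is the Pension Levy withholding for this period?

Pension Levy: cap 83,920.00 − YTD 81,508.00 = 2,412.00 subject; 8.1% × 2,412.00 = 195.37

195.37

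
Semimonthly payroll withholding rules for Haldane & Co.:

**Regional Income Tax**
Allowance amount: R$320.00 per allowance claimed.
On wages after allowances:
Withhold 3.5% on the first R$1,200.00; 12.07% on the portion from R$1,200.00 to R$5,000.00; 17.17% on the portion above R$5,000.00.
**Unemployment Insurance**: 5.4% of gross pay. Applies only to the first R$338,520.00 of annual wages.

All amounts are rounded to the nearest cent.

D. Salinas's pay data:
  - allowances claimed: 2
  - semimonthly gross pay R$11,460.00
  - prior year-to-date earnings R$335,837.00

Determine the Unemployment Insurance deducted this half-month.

Unemployment Insurance: cap R$338,520.00 − YTD R$335,837.00 = R$2,683.00 subject; 5.4% × R$2,683.00 = R$144.88

R$144.88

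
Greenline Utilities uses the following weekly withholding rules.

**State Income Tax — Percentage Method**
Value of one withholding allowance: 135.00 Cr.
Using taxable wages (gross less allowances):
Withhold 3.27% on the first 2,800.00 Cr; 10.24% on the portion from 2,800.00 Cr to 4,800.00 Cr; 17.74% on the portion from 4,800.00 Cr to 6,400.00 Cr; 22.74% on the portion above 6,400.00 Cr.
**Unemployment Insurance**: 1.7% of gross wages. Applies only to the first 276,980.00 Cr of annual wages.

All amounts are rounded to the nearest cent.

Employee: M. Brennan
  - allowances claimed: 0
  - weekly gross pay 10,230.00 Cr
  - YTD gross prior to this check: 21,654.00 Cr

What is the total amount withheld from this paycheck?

State Income Tax: taxable = 10,230.00 Cr
  580.20 Cr + 22.74% × (10,230.00 Cr − 6,400.00 Cr) = 580.20 Cr + 22.74% × 3,830.00 Cr = 1,451.14 Cr
Unemployment Insurance: 1.7% × 10,230.00 Cr = 173.91 Cr
Total: 1,451.14 Cr + 173.91 Cr = 1,625.05 Cr

1,625.05 Cr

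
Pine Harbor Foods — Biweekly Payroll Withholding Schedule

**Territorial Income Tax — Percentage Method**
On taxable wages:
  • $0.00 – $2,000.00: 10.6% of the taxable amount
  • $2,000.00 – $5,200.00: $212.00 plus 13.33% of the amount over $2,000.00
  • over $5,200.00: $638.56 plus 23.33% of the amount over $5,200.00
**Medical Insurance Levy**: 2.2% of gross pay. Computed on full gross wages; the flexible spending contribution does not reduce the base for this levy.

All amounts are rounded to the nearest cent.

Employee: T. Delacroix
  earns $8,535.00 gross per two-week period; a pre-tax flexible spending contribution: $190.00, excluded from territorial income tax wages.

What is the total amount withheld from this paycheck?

$1,560.06

Territorial Income Tax: taxable = $8,535.00 − $190.00 = $8,345.00
  $638.56 + 23.33% × ($8,345.00 − $5,200.00) = $638.56 + 23.33% × $3,145.00 = $1,372.29
Medical Insurance Levy: 2.2% × $8,535.00 = $187.77
Total: $1,372.29 + $187.77 = $1,560.06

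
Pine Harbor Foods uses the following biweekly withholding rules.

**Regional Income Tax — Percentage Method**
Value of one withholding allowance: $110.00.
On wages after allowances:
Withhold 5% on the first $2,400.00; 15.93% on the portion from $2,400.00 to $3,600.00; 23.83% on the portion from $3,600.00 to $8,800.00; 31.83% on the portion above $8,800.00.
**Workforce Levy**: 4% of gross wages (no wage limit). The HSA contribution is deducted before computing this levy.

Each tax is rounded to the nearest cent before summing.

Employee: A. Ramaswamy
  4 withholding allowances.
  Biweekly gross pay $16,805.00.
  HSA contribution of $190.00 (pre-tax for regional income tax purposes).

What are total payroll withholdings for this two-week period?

$4,562.38

Regional Income Tax: taxable = $16,805.00 − $190.00 − 4×$110.00 = $16,175.00
  $1,550.32 + 31.83% × ($16,175.00 − $8,800.00) = $1,550.32 + 31.83% × $7,375.00 = $3,897.78
Workforce Levy: 4% × $16,615.00 = $664.60
Total: $3,897.78 + $664.60 = $4,562.38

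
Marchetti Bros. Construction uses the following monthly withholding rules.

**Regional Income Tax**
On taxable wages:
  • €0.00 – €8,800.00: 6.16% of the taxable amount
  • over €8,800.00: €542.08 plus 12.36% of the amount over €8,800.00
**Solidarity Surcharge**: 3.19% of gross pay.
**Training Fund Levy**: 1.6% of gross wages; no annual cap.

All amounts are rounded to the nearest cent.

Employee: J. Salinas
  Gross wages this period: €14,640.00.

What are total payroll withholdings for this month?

€1,965.16

Regional Income Tax: taxable = €14,640.00
  €542.08 + 12.36% × (€14,640.00 − €8,800.00) = €542.08 + 12.36% × €5,840.00 = €1,263.90
Solidarity Surcharge: 3.19% × €14,640.00 = €467.02
Training Fund Levy: 1.6% × €14,640.00 = €234.24
Total: €1,263.90 + €467.02 + €234.24 = €1,965.16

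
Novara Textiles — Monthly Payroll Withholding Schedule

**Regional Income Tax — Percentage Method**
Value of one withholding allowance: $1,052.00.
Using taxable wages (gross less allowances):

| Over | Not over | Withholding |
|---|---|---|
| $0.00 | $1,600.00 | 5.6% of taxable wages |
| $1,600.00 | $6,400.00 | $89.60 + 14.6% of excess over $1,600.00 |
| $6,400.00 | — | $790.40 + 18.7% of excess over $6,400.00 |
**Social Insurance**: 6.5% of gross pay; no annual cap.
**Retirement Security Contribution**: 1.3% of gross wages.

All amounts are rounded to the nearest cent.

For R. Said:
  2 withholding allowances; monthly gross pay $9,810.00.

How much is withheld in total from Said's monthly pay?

$1,799.80

Regional Income Tax: taxable = $9,810.00 − 2×$1,052.00 = $7,706.00
  $790.40 + 18.7% × ($7,706.00 − $6,400.00) = $790.40 + 18.7% × $1,306.00 = $1,034.62
Social Insurance: 6.5% × $9,810.00 = $637.65
Retirement Security Contribution: 1.3% × $9,810.00 = $127.53
Total: $1,034.62 + $637.65 + $127.53 = $1,799.80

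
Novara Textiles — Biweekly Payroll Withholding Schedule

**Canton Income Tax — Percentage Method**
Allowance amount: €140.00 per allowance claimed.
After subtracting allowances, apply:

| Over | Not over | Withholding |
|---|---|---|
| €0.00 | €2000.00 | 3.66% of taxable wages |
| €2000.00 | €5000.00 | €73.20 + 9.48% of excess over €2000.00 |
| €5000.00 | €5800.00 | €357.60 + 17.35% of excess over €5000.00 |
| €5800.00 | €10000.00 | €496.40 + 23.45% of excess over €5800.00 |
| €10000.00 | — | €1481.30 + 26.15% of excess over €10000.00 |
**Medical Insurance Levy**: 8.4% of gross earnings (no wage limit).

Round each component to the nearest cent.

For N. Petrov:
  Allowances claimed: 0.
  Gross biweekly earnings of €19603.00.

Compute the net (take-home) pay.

Canton Income Tax: taxable = €19603.00
  €1481.30 + 26.15% × (€19603.00 − €10000.00) = €1481.30 + 26.15% × €9603.00 = €3992.48
Medical Insurance Levy: 8.4% × €19603.00 = €1646.65
Total withheld: €3992.48 + €1646.65 = €5639.13
Net pay: €19603.00 − €5639.13 = €13963.87

€13963.87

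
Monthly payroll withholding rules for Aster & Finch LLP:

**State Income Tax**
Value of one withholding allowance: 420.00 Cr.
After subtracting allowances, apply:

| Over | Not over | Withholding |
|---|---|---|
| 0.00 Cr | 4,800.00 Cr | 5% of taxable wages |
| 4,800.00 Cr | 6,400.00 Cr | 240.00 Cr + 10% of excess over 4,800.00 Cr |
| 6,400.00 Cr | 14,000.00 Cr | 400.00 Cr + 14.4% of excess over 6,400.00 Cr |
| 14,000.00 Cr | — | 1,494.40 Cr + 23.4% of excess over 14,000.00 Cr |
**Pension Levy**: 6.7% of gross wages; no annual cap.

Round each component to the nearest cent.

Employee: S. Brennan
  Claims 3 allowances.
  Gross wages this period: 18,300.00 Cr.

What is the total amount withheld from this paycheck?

3,431.86 Cr

State Income Tax: taxable = 18,300.00 Cr − 3×420.00 Cr = 17,040.00 Cr
  1,494.40 Cr + 23.4% × (17,040.00 Cr − 14,000.00 Cr) = 1,494.40 Cr + 23.4% × 3,040.00 Cr = 2,205.76 Cr
Pension Levy: 6.7% × 18,300.00 Cr = 1,226.10 Cr
Total: 2,205.76 Cr + 1,226.10 Cr = 3,431.86 Cr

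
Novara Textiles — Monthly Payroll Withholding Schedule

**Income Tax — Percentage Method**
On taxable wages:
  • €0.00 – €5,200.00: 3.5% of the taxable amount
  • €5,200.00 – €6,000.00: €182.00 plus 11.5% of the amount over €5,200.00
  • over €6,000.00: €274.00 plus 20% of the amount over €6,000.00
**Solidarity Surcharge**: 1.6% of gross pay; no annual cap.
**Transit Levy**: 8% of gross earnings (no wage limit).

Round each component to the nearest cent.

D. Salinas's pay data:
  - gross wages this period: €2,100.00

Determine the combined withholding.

€275.10

Income Tax: taxable = €2,100.00
  3.5% × €2,100.00 = €73.50
Solidarity Surcharge: 1.6% × €2,100.00 = €33.60
Transit Levy: 8% × €2,100.00 = €168.00
Total: €73.50 + €33.60 + €168.00 = €275.10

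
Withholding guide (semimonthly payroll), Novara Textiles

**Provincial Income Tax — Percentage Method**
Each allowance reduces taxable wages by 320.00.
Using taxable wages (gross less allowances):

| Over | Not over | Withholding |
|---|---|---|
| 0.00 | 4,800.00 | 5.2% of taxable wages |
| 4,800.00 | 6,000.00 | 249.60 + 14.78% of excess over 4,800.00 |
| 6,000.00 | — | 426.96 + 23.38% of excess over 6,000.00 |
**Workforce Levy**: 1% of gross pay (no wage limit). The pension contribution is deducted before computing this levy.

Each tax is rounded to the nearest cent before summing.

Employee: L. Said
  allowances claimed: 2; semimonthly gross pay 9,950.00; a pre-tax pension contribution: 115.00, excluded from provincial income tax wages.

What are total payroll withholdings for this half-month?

1,272.30

Provincial Income Tax: taxable = 9,950.00 − 115.00 − 2×320.00 = 9,195.00
  426.96 + 23.38% × (9,195.00 − 6,000.00) = 426.96 + 23.38% × 3,195.00 = 1,173.95
Workforce Levy: 1% × 9,835.00 = 98.35
Total: 1,173.95 + 98.35 = 1,272.30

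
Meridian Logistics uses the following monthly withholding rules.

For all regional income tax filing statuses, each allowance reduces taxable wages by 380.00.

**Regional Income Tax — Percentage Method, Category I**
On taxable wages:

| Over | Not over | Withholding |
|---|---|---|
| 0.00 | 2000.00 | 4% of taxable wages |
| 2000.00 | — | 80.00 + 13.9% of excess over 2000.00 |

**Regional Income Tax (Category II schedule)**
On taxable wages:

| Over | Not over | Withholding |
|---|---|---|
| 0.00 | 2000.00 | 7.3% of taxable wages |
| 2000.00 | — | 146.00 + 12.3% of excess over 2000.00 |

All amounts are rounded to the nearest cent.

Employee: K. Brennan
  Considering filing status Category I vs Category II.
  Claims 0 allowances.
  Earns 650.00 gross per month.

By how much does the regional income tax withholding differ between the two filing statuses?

21.45

Regional Income Tax (Category I): taxable = 650.00
  4% × 650.00 = 26.00
Regional Income Tax (Category II): taxable = 650.00
  7.3% × 650.00 = 47.45
Difference: |26.00 − 47.45| = 21.45 (higher under Category II)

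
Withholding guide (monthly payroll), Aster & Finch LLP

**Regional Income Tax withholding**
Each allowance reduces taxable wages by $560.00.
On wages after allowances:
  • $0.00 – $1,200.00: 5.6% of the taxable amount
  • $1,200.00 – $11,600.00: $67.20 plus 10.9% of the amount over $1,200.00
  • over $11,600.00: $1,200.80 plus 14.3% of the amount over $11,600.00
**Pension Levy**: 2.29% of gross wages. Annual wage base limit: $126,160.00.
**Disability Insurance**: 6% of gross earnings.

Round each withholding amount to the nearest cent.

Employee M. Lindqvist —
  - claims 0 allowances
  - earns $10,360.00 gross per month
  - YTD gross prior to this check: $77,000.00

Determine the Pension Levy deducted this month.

$237.24

Pension Levy: 2.29% × $10,360.00 = $237.24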